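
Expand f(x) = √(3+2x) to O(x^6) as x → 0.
sqrt(3) + sqrt(3)*x/3 - sqrt(3)*x**2/18 + sqrt(3)*x**3/54 - 5*sqrt(3)*x**4/648 + 7*sqrt(3)*x**5/1944 + O(x**6)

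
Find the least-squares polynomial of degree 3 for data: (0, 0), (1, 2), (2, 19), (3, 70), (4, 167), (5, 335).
-17/126 + (653/756)x + (-355/252)x² + (79/27)x³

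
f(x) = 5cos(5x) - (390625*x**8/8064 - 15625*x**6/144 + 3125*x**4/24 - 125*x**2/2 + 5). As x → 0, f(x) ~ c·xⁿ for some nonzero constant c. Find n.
10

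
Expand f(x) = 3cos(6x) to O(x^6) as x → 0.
3 - 54*x**2 + 162*x**4 + O(x**6)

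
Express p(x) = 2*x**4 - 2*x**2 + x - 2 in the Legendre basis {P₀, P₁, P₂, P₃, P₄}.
(-34/15)P₀ + P₁ + (-4/21)P₂ + (16/35)P₄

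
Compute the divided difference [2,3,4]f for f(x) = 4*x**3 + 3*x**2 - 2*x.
39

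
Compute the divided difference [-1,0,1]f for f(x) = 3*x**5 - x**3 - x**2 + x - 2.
-1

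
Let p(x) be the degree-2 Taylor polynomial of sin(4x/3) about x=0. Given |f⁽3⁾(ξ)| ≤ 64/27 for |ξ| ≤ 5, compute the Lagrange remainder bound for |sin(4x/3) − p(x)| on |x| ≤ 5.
4000/81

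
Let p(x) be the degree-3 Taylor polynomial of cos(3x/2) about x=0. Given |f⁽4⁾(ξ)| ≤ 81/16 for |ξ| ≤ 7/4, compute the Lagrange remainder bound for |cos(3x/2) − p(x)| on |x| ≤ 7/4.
64827/32768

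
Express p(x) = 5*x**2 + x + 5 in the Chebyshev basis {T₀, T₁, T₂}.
(15/2)T₀ + T₁ + (5/2)T₂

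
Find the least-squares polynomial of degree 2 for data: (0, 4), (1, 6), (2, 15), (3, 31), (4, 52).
134/35 + (-53/70)x + (45/14)x²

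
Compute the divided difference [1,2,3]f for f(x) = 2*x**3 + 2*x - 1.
12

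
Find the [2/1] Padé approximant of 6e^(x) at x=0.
(x**2 + 4*x + 6)/(1 - x/3)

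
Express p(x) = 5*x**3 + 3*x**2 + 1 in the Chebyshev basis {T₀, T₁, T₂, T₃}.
(5/2)T₀ + (15/4)T₁ + (3/2)T₂ + (5/4)T₃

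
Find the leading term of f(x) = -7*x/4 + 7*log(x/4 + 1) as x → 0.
-7*x**2/32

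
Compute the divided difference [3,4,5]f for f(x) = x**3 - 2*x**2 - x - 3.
10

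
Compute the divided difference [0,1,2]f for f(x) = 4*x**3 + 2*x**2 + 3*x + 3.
14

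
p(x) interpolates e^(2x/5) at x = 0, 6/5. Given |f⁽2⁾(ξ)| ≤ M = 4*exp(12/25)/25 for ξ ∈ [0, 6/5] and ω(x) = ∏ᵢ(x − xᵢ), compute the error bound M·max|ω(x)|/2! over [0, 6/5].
18*exp(12/25)/625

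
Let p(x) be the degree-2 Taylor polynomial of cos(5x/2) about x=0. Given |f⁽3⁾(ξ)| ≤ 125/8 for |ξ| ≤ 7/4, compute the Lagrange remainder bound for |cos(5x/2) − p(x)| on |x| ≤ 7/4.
42875/3072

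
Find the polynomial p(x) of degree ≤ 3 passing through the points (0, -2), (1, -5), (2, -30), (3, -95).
-3*x**3 - 2*x**2 + 2*x - 2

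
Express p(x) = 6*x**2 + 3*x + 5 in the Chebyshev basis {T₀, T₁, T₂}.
(8)T₀ + (3)T₁ + (3)T₂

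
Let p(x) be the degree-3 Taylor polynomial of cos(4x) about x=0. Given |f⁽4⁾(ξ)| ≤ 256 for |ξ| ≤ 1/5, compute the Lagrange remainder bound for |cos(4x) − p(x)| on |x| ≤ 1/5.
32/1875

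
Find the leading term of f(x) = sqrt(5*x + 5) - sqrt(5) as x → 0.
sqrt(5)*x/2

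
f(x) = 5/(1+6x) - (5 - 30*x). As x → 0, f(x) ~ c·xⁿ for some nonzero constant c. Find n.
2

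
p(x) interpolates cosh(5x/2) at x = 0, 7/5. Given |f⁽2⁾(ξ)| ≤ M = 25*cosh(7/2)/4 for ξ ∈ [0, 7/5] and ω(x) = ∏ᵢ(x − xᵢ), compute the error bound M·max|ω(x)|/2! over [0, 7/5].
49*cosh(7/2)/32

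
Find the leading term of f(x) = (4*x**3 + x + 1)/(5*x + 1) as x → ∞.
4*x**2/5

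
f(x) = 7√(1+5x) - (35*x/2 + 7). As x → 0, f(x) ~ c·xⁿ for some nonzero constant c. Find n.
2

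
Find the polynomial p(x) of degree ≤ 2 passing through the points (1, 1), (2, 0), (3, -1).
2 - x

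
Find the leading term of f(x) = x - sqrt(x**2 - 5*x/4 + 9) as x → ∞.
5/8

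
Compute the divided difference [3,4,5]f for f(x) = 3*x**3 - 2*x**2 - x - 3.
34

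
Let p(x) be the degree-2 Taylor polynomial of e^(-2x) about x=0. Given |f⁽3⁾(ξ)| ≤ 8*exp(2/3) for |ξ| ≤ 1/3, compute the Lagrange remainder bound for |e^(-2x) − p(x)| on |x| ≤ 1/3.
4*exp(2/3)/81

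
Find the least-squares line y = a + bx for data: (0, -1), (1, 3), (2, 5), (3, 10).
a = -1, b = 7/2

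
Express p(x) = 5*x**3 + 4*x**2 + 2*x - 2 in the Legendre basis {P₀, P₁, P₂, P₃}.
(-2/3)P₀ + (5)P₁ + (8/3)P₂ + (2)P₃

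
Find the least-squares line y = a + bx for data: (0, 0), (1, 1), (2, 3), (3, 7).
a = -7/10, b = 23/10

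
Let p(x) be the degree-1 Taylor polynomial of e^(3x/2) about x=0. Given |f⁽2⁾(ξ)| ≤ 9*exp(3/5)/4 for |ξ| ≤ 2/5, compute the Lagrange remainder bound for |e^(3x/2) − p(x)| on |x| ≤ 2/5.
9*exp(3/5)/50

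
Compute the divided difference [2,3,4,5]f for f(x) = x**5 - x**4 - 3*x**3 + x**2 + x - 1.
108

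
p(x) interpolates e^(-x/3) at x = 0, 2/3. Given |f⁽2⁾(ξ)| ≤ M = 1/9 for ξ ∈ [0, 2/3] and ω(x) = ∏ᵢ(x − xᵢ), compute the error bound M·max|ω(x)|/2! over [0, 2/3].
1/162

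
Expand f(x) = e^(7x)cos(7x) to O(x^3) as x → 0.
1 + 7*x + O(x**3)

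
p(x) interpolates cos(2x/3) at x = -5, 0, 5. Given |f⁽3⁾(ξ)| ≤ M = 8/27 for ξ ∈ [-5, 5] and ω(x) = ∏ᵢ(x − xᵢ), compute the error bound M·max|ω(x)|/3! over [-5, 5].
1000*sqrt(3)/729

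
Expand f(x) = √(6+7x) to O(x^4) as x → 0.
sqrt(6) + 7*sqrt(6)*x/12 - 49*sqrt(6)*x**2/288 + 343*sqrt(6)*x**3/3456 + O(x**4)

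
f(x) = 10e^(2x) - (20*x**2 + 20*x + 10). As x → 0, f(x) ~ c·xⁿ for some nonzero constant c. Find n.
3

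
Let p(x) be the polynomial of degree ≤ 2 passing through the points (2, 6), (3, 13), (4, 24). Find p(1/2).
3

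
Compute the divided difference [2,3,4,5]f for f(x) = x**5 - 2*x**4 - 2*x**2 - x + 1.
97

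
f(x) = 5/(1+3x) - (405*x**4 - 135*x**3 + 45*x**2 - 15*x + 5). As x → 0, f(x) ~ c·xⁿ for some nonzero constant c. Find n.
5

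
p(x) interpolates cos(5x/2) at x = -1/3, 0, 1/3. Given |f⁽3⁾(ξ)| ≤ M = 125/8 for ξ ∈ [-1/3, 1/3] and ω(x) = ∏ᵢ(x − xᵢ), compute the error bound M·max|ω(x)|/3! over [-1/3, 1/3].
125*sqrt(3)/5832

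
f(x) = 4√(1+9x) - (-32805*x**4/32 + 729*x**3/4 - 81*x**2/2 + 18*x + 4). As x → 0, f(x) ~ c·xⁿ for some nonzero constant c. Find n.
5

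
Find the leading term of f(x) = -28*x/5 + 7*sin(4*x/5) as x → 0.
-224*x**3/375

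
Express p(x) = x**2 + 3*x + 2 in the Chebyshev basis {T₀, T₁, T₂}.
(5/2)T₀ + (3)T₁ + (1/2)T₂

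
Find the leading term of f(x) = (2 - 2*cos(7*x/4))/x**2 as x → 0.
49/16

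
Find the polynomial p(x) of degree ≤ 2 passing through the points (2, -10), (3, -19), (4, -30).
-x**2 - 4*x + 2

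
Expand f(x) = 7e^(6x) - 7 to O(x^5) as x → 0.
42*x + 126*x**2 + 252*x**3 + 378*x**4 + O(x**5)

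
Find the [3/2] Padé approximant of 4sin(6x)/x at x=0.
(24 - 504*x**2/5)/(9*x**2/5 + 1)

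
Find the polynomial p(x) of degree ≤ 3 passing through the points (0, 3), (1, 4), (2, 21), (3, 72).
3*x**3 - x**2 - x + 3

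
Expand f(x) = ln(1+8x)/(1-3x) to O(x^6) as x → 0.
8*x - 8*x**2 + 440*x**3/3 - 584*x**4 + 24008*x**5/5 + O(x**6)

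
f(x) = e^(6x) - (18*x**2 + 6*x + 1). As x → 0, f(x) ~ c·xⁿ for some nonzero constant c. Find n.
3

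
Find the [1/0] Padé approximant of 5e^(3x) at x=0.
15*x + 5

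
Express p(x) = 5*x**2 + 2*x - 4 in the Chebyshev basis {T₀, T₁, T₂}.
(-3/2)T₀ + (2)T₁ + (5/2)T₂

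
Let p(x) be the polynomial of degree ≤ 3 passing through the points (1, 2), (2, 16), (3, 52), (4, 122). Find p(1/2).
-1/2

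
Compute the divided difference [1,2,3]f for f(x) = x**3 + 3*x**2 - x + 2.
9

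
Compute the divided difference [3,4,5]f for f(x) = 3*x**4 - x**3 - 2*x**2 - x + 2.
277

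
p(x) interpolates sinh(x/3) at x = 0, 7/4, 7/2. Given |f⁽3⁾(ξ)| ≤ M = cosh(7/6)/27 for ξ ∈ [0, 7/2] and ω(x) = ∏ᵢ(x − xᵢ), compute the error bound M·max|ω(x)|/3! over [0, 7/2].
343*sqrt(3)*cosh(7/6)/46656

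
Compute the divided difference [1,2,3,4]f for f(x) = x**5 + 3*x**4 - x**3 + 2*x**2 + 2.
94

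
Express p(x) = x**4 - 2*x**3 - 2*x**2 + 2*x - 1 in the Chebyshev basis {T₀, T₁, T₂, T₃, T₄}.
(-13/8)T₀ + (1/2)T₁ + (-1/2)T₂ + (-1/2)T₃ + (1/8)T₄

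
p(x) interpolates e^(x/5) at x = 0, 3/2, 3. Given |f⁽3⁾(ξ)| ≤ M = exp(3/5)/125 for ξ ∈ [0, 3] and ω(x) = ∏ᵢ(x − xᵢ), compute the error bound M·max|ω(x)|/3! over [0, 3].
sqrt(3)*exp(3/5)/1000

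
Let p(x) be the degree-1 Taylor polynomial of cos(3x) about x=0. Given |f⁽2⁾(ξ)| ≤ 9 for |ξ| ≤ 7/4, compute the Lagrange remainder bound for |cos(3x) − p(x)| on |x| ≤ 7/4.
441/32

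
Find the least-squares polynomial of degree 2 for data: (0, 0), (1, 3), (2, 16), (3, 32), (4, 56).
-13/35 + (87/70)x + (45/14)x²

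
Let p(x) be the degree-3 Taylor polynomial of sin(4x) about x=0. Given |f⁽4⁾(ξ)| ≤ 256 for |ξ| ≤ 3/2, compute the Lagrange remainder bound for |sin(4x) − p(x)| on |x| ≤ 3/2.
54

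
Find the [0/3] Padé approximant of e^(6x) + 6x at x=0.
1/(-1332*x**3 + 126*x**2 - 12*x + 1)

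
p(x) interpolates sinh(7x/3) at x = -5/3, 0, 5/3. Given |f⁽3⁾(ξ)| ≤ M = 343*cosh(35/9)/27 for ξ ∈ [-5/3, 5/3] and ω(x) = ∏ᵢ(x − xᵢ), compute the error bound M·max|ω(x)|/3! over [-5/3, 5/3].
42875*sqrt(3)*cosh(35/9)/19683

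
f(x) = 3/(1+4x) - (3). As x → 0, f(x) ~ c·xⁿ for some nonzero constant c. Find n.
1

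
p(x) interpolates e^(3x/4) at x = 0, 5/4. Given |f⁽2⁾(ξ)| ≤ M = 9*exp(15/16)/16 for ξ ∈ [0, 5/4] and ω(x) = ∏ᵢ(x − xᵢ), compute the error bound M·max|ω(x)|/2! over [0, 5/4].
225*exp(15/16)/2048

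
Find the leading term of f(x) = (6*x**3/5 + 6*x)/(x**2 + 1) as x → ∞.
6*x/5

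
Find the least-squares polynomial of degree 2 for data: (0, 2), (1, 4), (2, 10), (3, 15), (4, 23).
62/35 + (151/70)x + (11/14)x²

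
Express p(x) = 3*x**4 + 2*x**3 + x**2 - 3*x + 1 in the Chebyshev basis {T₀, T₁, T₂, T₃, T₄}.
(21/8)T₀ + (-3/2)T₁ + (2)T₂ + (1/2)T₃ + (3/8)T₄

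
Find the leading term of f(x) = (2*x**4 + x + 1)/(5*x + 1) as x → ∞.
2*x**3/5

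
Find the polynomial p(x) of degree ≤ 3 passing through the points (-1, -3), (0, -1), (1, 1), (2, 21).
3*x**3 - x - 1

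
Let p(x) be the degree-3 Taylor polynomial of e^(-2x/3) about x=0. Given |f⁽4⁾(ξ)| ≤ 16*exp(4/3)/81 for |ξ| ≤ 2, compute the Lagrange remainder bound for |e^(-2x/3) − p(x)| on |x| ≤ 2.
32*exp(4/3)/243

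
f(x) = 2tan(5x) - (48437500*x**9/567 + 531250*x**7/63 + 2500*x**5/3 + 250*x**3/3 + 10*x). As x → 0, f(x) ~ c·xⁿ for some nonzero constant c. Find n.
11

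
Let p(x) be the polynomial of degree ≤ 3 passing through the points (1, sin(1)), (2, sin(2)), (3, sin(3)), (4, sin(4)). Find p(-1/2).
-189*sin(2)/16 + 135*sin(3)/16 - 35*sin(4)/16 + 105*sin(1)/16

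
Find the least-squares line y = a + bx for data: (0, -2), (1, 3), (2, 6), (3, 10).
a = -8/5, b = 39/10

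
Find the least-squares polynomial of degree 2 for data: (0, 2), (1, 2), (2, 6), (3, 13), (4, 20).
57/35 + (-11/70)x + (17/14)x²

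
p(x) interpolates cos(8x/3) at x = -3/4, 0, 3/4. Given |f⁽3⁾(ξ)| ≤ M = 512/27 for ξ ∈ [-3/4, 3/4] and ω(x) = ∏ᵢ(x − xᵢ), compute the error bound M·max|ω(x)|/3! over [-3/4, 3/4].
8*sqrt(3)/27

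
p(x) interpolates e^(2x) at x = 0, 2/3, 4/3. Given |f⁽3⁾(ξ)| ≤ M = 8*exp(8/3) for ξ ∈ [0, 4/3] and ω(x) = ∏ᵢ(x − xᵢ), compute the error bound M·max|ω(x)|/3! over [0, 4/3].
64*sqrt(3)*exp(8/3)/729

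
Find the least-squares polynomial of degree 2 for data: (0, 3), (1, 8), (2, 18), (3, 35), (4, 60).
116/35 + (47/70)x + (47/14)x²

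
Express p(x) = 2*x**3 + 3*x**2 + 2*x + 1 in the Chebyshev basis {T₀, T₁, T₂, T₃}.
(5/2)T₀ + (7/2)T₁ + (3/2)T₂ + (1/2)T₃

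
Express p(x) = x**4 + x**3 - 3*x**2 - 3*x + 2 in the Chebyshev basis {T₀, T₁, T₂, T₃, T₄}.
(7/8)T₀ + (-9/4)T₁ - T₂ + (1/4)T₃ + (1/8)T₄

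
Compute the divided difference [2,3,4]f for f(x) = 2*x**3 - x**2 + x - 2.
17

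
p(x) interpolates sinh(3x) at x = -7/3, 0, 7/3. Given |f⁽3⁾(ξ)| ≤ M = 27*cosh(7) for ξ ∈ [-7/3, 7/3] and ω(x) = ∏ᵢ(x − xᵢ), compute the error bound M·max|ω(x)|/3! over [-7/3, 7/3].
343*sqrt(3)*cosh(7)/27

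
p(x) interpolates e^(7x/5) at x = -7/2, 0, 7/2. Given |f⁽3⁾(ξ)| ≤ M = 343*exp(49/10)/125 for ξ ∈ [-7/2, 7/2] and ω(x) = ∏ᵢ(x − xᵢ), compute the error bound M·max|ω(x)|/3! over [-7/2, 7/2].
117649*sqrt(3)*exp(49/10)/27000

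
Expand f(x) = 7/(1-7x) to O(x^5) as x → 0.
7 + 49*x + 343*x**2 + 2401*x**3 + 16807*x**4 + O(x**5)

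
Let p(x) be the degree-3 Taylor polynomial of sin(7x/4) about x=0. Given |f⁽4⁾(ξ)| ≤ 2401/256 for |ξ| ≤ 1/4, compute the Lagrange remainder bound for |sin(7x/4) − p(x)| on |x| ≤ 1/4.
2401/1572864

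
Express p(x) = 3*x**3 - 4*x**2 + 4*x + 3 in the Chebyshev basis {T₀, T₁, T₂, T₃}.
T₀ + (25/4)T₁ + (-2)T₂ + (3/4)T₃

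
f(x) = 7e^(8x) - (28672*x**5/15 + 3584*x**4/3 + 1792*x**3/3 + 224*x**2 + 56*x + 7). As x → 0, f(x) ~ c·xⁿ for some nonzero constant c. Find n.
6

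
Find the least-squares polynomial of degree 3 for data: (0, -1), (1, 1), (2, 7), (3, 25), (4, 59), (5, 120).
-67/63 + (961/378)x + (-391/252)x² + (127/108)x³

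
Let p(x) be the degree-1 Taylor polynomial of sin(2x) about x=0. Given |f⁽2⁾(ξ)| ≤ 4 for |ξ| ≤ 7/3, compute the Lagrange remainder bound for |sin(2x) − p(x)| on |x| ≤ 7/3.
98/9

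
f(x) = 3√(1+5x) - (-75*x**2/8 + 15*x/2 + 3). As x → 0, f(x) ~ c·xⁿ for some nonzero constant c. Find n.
3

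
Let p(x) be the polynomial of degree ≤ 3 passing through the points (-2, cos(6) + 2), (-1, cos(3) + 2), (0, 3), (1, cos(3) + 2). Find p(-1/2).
cos(3)/2 - cos(6)/16 + 41/16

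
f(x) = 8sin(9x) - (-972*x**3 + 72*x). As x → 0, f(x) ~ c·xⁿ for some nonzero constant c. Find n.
5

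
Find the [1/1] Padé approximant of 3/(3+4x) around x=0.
1/(4*x/3 + 1)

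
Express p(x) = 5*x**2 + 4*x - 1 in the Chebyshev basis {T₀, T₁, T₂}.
(3/2)T₀ + (4)T₁ + (5/2)T₂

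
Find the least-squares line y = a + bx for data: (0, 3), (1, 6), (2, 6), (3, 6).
a = 39/10, b = 9/10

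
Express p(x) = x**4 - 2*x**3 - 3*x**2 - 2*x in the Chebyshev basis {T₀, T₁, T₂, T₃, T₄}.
(-9/8)T₀ + (-7/2)T₁ - T₂ + (-1/2)T₃ + (1/8)T₄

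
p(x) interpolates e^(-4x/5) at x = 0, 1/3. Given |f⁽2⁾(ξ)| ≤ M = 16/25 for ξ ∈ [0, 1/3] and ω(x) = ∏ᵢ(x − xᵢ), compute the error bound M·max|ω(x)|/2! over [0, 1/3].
2/225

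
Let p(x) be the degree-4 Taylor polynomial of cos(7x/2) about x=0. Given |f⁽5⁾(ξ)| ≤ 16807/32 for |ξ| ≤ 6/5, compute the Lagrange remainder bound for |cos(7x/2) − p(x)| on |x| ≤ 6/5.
1361367/125000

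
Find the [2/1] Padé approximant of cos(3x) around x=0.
1 - 9*x**2/2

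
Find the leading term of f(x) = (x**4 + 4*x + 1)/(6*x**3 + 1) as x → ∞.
x/6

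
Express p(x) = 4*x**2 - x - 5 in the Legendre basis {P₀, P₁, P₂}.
(-11/3)P₀ - P₁ + (8/3)P₂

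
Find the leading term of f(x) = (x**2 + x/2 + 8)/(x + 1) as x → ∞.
x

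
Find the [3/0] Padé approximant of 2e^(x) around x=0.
x**3/3 + x**2 + 2*x + 2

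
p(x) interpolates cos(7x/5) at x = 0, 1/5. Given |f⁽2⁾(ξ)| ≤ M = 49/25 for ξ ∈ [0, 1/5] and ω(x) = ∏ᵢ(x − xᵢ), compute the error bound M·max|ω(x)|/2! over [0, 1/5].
49/5000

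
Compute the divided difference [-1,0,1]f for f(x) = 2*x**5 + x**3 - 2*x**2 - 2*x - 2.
-2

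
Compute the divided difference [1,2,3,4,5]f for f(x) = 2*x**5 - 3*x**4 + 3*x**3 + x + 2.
27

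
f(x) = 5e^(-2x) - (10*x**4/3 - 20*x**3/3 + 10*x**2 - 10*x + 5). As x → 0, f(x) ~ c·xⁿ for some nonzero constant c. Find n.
5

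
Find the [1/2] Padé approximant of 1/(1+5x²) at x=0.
1/(5*x**2 + 1)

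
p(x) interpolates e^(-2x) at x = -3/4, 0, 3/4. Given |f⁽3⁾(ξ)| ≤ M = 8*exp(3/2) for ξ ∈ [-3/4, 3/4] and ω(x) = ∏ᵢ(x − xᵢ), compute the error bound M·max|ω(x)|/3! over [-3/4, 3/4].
sqrt(3)*exp(3/2)/8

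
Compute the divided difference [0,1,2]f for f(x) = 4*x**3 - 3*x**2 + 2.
9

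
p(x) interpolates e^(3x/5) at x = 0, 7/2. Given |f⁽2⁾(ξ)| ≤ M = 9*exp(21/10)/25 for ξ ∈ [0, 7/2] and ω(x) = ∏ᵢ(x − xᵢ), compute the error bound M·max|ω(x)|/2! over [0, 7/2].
441*exp(21/10)/800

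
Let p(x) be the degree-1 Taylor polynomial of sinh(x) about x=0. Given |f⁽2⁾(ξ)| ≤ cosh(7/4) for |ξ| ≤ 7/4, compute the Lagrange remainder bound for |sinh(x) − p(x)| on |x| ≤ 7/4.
49*cosh(7/4)/32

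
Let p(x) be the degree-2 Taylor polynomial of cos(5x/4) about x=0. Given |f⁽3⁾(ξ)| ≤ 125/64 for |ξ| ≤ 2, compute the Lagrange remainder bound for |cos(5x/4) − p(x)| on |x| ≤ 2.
125/48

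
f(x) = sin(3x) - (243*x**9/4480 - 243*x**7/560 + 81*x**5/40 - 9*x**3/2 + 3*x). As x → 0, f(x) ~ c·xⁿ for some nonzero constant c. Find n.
11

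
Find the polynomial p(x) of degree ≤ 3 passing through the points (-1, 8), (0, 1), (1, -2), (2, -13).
-2*x**3 + 2*x**2 - 3*x + 1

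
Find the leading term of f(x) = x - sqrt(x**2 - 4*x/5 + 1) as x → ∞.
2/5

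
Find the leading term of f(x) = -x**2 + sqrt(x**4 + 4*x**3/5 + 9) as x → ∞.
2*x/5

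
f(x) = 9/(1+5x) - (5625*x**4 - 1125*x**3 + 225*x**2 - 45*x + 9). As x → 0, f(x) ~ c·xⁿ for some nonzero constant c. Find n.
5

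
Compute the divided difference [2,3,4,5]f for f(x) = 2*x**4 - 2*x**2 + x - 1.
28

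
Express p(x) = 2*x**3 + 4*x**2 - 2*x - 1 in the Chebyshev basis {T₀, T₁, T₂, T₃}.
T₀ + (-1/2)T₁ + (2)T₂ + (1/2)T₃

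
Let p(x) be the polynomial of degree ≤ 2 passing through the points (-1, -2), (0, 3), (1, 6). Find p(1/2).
19/4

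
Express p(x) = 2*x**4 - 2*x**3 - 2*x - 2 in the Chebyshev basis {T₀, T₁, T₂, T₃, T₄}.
(-5/4)T₀ + (-7/2)T₁ + T₂ + (-1/2)T₃ + (1/4)T₄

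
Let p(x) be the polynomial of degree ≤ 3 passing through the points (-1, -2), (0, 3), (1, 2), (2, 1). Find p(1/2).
23/8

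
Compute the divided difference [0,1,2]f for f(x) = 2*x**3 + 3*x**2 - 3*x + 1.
9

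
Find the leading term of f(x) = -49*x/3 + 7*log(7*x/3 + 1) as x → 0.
-343*x**2/18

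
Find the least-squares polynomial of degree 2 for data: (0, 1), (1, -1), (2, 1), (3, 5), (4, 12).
6/7 + (-102/35)x + (10/7)x²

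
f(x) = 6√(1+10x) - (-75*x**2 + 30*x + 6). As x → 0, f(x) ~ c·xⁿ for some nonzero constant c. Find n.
3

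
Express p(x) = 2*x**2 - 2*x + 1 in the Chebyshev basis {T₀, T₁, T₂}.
(2)T₀ + (-2)T₁ + T₂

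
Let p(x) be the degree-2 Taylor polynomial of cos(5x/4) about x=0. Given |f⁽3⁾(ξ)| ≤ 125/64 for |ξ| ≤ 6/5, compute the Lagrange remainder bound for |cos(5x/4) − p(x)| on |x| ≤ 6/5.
9/16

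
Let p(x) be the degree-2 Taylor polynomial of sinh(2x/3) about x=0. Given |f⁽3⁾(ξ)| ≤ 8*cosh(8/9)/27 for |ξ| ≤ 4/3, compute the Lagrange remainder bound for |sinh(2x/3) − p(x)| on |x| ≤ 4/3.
256*cosh(8/9)/2187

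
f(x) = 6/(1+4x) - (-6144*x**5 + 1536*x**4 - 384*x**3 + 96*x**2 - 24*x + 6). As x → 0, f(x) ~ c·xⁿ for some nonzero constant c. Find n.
6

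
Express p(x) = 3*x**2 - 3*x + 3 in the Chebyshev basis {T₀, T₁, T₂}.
(9/2)T₀ + (-3)T₁ + (3/2)T₂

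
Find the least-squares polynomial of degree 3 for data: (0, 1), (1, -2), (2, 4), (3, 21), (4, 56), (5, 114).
109/126 + (-3361/756)x + (151/126)x² + (91/108)x³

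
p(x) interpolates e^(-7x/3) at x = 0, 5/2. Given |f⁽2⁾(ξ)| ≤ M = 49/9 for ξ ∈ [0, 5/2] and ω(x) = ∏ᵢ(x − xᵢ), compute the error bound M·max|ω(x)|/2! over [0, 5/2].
1225/288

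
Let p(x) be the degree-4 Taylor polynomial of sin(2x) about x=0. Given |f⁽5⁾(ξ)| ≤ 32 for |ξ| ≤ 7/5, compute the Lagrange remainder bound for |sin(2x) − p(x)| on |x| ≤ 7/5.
67228/46875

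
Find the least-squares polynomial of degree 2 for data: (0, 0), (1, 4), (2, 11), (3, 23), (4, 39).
1/7 + (99/70)x + (29/14)x²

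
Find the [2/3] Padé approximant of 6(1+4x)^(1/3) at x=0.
(112*x**2/3 + 32*x + 6)/(-32*x**3/81 + 8*x**2/3 + 4*x + 1)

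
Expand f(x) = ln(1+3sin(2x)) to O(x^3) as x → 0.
6*x - 18*x**2 + O(x**3)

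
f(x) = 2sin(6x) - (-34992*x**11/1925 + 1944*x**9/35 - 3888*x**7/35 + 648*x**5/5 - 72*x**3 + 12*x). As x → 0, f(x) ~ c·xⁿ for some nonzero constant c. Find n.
13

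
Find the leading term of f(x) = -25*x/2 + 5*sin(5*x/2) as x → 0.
-625*x**3/48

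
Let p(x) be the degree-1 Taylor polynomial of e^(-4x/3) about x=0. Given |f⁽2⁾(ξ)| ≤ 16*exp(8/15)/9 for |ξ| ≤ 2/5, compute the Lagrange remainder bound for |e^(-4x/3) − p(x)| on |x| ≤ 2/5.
32*exp(8/15)/225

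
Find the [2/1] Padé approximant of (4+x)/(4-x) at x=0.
(x/4 + 1)/(1 - x/4)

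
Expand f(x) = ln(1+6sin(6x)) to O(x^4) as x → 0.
36*x - 648*x**2 + 15336*x**3 + O(x**4)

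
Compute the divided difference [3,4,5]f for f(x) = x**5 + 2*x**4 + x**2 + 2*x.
855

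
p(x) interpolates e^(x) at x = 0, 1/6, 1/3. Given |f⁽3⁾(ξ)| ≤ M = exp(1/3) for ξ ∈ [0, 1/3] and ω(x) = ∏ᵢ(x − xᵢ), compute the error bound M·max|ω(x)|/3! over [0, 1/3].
sqrt(3)*exp(1/3)/5832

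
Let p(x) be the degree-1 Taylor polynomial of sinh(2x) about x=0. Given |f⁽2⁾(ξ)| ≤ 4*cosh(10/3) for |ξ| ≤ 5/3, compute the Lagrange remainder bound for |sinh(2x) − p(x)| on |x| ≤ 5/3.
50*cosh(10/3)/9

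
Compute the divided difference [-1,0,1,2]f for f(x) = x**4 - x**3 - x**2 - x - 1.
1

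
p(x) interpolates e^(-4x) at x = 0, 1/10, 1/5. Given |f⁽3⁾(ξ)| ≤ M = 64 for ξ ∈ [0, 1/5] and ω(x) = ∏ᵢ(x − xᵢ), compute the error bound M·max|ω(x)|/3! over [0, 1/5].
8*sqrt(3)/3375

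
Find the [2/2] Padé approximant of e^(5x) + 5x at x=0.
(125*x**2/12 + 10*x + 1)/(1 - 25*x**2/12)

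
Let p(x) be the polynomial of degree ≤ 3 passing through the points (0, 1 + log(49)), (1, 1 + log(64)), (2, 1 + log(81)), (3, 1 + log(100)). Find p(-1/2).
1 + log(583443*35**(3/8)*6**(1/4)/81920)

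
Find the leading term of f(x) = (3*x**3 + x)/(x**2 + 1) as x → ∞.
3*x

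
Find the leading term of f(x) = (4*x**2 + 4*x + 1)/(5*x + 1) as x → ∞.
4*x/5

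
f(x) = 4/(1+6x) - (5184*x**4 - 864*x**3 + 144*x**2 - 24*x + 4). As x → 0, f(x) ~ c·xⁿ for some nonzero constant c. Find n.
5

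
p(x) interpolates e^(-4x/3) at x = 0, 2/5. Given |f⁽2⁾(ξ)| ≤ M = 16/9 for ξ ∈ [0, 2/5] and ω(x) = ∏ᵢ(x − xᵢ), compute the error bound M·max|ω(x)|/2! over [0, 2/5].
8/225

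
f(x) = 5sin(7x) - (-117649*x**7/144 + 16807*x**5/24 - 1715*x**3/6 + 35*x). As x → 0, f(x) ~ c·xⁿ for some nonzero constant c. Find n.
9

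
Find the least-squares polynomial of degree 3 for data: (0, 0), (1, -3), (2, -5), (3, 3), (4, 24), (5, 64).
1/7 + (-19/6)x + (-39/28)x² + (11/12)x³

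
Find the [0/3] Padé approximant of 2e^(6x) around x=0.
2/(-36*x**3 + 18*x**2 - 6*x + 1)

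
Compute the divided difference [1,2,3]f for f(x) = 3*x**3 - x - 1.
18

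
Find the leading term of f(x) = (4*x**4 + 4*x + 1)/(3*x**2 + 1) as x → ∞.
4*x**2/3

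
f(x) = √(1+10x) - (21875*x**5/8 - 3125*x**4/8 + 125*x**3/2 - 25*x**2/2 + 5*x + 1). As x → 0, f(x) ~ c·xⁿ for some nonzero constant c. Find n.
6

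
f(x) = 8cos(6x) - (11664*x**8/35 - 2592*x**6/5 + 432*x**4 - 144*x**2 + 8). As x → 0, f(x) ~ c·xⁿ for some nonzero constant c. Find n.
10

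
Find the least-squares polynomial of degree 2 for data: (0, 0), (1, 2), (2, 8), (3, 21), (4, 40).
9/35 + (-127/70)x + (41/14)x²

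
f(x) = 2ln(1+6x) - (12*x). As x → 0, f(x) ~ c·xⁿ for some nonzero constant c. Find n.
2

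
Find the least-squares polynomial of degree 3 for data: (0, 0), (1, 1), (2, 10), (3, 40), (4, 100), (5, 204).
(23/42)x + (-43/28)x² + (23/12)x³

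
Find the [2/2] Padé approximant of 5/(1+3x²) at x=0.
5/(3*x**2 + 1)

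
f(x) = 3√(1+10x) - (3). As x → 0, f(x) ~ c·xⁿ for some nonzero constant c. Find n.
1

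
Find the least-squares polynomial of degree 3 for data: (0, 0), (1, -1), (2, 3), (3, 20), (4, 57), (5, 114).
11/42 + (-947/252)x + (73/84)x² + (8/9)x³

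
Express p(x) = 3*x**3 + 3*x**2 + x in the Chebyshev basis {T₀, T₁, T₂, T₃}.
(3/2)T₀ + (13/4)T₁ + (3/2)T₂ + (3/4)T₃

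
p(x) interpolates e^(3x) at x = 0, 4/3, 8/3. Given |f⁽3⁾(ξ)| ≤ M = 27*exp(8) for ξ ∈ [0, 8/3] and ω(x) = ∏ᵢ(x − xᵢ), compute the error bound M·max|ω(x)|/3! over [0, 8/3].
64*sqrt(3)*exp(8)/27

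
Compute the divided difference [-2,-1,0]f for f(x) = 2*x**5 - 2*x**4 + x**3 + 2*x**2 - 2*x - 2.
-45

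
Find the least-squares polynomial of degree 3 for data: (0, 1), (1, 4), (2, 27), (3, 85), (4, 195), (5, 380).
46/63 + (65/54)x + (-11/63)x² + (163/54)x³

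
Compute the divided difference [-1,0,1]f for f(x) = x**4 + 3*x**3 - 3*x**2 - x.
-2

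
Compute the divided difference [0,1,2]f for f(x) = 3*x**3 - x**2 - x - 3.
8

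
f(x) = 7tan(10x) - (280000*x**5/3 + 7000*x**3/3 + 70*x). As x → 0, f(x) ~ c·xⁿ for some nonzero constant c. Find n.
7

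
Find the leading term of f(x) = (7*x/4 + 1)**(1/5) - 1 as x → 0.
7*x/20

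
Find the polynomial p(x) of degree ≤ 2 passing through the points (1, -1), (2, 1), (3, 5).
x**2 - x - 1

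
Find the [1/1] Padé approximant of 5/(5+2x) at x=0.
1/(2*x/5 + 1)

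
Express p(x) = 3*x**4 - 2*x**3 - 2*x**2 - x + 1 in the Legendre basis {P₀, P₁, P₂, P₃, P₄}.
(14/15)P₀ + (-11/5)P₁ + (8/21)P₂ + (-4/5)P₃ + (24/35)P₄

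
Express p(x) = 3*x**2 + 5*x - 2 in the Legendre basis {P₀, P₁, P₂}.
-P₀ + (5)P₁ + (2)P₂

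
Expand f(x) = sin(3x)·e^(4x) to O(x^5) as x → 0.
3*x + 12*x**2 + 39*x**3/2 + 14*x**4 + O(x**5)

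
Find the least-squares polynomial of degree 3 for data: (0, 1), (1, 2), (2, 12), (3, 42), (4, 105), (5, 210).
22/21 + (4/63)x + (-23/21)x² + (17/9)x³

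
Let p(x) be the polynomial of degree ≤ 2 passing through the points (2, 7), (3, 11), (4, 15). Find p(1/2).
1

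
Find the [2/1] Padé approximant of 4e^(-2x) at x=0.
(8*x**2/3 - 16*x/3 + 4)/(2*x/3 + 1)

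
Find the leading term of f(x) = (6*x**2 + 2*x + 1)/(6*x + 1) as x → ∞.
x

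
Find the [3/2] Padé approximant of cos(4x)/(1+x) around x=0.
(136*x**3/21 - 136*x**2/21 - x + 1)/(11*x**2/21 + 1)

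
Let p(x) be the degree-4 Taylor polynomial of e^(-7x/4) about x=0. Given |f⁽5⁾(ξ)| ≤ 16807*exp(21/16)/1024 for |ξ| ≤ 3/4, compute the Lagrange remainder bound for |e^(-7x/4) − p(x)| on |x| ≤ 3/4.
1361367*exp(21/16)/41943040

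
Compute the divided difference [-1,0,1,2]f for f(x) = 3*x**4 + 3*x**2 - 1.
6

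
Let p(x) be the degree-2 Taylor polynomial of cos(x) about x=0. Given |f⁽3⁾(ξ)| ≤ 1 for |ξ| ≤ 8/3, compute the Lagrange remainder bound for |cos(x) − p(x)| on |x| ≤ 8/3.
256/81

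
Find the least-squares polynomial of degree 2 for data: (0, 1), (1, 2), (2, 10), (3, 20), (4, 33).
18/35 + (27/35)x + (13/7)x²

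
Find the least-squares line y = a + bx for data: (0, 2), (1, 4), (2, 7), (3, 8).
a = 21/10, b = 21/10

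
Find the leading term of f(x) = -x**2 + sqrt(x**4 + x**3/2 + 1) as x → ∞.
x/4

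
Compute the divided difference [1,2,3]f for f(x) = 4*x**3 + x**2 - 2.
25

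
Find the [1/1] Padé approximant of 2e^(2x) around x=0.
(2*x + 2)/(1 - x)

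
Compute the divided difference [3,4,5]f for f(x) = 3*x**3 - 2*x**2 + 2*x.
34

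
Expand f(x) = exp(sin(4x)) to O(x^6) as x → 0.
1 + 4*x + 8*x**2 - 32*x**4 - 1024*x**5/15 + O(x**6)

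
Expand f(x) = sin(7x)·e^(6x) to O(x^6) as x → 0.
7*x + 42*x**2 + 413*x**3/6 - 91*x**4 - 61313*x**5/120 + O(x**6)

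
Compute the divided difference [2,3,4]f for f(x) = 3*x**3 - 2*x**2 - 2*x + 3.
25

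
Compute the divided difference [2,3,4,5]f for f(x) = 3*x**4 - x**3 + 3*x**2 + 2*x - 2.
41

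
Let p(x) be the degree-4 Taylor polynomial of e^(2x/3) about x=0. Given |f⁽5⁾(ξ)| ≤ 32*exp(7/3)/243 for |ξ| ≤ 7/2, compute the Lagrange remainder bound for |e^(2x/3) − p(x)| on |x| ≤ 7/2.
16807*exp(7/3)/29160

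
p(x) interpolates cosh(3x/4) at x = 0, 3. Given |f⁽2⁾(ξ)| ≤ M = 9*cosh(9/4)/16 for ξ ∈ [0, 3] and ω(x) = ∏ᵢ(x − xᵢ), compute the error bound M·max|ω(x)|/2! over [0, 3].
81*cosh(9/4)/128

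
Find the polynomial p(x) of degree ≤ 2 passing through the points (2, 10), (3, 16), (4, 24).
x**2 + x + 4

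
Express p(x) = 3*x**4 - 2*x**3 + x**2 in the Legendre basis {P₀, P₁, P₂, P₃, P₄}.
(14/15)P₀ + (-6/5)P₁ + (50/21)P₂ + (-4/5)P₃ + (24/35)P₄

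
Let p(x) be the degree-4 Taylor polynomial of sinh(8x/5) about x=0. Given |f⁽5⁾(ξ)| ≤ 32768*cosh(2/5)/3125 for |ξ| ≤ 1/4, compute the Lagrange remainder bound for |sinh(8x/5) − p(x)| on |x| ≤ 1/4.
4*cosh(2/5)/46875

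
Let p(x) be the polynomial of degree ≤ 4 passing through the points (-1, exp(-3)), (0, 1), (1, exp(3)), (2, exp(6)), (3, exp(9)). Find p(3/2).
(5*(-exp(9) - 4 + 18*exp(3) + 12*exp(6))*exp(3) + 3)*exp(-3)/128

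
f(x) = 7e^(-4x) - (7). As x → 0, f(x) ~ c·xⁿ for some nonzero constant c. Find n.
1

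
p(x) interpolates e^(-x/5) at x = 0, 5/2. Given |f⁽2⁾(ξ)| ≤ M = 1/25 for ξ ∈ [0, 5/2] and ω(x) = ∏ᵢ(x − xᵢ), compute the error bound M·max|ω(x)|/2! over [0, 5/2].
1/32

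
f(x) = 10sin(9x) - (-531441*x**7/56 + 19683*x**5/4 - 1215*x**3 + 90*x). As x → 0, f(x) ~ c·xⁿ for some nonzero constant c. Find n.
9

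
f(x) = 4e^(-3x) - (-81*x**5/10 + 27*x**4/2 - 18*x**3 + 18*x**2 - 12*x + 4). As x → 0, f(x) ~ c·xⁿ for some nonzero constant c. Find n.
6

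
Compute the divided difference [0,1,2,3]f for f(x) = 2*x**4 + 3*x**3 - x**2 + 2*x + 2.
15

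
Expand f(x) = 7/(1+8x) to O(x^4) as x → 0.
7 - 56*x + 448*x**2 - 3584*x**3 + O(x**4)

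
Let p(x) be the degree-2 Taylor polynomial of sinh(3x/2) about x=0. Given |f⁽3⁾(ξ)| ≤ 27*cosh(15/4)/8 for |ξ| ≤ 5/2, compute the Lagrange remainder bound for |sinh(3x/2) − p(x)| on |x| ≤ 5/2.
1125*cosh(15/4)/128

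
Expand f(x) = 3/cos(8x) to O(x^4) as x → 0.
3 + 96*x**2 + O(x**4)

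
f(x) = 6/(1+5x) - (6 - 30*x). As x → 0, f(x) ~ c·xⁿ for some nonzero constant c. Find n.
2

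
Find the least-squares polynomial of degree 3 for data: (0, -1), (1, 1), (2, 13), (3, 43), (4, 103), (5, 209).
-9/7 + (24/7)x + (-16/7)x² + (2)x³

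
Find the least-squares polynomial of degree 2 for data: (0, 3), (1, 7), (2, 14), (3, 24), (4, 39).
111/35 + (123/70)x + (25/14)x²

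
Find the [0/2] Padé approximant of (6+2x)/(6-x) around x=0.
1/(x**2/6 - x/2 + 1)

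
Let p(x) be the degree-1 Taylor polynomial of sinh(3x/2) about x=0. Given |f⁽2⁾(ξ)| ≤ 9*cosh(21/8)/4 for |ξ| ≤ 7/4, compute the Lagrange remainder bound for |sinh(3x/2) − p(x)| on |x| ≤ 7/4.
441*cosh(21/8)/128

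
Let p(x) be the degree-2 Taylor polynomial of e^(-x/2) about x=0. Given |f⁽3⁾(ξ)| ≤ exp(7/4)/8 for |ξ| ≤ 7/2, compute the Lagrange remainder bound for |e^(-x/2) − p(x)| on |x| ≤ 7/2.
343*exp(7/4)/384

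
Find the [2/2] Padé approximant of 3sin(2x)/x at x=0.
(6 - 14*x**2/5)/(x**2/5 + 1)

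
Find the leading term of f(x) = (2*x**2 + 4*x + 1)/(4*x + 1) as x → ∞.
x/2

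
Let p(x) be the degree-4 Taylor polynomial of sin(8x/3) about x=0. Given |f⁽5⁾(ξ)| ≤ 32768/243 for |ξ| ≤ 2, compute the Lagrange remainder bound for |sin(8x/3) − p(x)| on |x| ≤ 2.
131072/3645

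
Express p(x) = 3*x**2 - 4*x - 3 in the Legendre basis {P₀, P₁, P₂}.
(-2)P₀ + (-4)P₁ + (2)P₂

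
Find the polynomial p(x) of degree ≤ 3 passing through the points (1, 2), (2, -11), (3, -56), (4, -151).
-3*x**3 + 2*x**2 + 2*x + 1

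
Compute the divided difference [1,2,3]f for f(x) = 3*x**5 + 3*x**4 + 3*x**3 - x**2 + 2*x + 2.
362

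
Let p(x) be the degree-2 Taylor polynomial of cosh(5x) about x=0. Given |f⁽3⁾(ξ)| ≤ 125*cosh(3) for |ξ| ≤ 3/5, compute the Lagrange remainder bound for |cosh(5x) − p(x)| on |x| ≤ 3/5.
9*cosh(3)/2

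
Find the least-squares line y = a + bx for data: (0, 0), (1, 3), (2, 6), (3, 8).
a = 1/5, b = 27/10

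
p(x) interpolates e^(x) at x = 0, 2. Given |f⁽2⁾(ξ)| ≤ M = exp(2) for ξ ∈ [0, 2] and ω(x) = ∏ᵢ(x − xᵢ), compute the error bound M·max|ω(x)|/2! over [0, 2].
exp(2)/2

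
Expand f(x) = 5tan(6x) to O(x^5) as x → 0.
30*x + 360*x**3 + O(x**5)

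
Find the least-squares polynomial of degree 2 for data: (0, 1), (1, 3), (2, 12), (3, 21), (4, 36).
5/7 + (48/35)x + (13/7)x²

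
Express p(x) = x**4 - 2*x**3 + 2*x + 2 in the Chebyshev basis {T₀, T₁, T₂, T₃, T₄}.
(19/8)T₀ + (1/2)T₁ + (1/2)T₂ + (-1/2)T₃ + (1/8)T₄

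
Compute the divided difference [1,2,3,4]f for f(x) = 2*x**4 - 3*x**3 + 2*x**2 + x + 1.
17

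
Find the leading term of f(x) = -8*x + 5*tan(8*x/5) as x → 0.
512*x**3/75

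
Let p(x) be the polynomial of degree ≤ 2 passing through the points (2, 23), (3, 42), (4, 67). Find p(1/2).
23/4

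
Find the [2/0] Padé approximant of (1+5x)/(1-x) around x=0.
6*x**2 + 6*x + 1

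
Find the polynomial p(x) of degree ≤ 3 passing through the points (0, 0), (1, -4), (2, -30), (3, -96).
-3*x**3 - 2*x**2 + x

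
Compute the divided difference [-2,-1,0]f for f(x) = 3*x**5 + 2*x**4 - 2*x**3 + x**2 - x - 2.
-24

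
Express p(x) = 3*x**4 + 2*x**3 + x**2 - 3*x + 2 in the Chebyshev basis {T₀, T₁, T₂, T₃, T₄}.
(29/8)T₀ + (-3/2)T₁ + (2)T₂ + (1/2)T₃ + (3/8)T₄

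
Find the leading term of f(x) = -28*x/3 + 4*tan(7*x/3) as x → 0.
1372*x**3/81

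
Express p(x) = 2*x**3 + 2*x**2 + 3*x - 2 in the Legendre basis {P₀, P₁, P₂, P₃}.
(-4/3)P₀ + (21/5)P₁ + (4/3)P₂ + (4/5)P₃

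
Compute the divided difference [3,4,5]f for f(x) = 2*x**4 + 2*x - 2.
194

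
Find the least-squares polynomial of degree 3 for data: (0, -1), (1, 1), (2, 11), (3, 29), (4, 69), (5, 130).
-68/63 + (298/189)x + (-5/252)x² + (107/108)x³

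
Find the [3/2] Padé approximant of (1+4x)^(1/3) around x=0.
(448*x**3/405 + 112*x**2/15 + 28*x/5 + 1)/(32*x**2/9 + 64*x/15 + 1)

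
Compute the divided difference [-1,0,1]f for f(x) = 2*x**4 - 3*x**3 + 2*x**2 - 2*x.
4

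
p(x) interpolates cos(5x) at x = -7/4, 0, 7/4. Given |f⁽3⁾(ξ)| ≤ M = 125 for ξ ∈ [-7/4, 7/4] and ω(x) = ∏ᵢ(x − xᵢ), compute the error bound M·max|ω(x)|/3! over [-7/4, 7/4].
42875*sqrt(3)/1728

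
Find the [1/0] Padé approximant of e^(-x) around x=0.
1 - x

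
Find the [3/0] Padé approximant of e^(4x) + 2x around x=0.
32*x**3/3 + 8*x**2 + 6*x + 1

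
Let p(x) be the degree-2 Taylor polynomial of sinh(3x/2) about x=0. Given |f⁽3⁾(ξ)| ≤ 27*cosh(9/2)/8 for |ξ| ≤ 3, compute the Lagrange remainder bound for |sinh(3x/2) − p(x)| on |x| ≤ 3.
243*cosh(9/2)/16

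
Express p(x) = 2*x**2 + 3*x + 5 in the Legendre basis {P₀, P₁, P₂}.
(17/3)P₀ + (3)P₁ + (4/3)P₂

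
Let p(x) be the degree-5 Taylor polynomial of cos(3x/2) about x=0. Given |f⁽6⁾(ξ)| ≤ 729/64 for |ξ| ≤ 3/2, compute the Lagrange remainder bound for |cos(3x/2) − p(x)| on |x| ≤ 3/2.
59049/327680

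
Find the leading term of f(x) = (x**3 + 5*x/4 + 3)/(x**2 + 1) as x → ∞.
x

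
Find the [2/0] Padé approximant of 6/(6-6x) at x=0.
x**2 + x + 1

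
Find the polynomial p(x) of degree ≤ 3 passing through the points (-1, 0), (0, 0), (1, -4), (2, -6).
x**3 - 2*x**2 - 3*x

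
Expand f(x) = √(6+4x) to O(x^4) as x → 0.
sqrt(6) + sqrt(6)*x/3 - sqrt(6)*x**2/18 + sqrt(6)*x**3/54 + O(x**4)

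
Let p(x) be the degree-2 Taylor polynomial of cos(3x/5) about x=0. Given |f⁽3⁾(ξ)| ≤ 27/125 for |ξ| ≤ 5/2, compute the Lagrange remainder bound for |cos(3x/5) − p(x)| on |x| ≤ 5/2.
9/16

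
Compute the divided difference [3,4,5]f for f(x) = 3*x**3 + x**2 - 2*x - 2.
37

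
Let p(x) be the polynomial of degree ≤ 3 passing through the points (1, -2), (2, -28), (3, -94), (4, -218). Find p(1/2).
13/8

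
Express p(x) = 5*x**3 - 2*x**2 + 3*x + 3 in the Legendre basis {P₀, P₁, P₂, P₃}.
(7/3)P₀ + (6)P₁ + (-4/3)P₂ + (2)P₃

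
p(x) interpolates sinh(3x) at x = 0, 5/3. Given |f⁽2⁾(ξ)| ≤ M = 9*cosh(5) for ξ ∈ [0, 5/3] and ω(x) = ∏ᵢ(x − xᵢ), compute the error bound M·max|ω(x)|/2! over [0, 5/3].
25*cosh(5)/8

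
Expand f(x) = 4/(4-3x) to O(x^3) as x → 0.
1 + 3*x/4 + 9*x**2/16 + O(x**3)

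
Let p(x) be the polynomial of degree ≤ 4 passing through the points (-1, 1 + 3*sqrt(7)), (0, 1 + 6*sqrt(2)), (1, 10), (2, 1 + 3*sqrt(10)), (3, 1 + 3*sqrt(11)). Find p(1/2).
-15*sqrt(10)/32 - 15*sqrt(7)/128 + 9*sqrt(11)/128 + 45*sqrt(2)/16 + 469/64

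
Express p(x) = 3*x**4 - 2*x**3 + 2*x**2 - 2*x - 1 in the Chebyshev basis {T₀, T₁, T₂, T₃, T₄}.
(9/8)T₀ + (-7/2)T₁ + (5/2)T₂ + (-1/2)T₃ + (3/8)T₄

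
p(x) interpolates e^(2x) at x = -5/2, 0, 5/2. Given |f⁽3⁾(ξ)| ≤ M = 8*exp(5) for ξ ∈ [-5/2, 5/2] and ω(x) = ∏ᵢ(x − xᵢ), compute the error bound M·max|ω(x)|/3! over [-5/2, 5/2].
125*sqrt(3)*exp(5)/27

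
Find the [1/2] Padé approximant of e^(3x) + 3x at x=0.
(37*x/7 + 1)/(-3*x**2/14 - 5*x/7 + 1)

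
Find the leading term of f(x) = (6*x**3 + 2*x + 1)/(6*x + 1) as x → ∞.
x**2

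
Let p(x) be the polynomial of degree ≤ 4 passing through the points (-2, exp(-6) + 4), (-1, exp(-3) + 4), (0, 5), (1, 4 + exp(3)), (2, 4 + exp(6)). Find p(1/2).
((-5*exp(6) + 602 + 60*exp(3))*exp(6) - 20*exp(3) + 3)*exp(-6)/128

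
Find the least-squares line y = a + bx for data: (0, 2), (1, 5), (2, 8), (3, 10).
a = 11/5, b = 27/10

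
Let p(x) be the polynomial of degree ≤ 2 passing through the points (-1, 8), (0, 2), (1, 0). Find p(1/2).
1/2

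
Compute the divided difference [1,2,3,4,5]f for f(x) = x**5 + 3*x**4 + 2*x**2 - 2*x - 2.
18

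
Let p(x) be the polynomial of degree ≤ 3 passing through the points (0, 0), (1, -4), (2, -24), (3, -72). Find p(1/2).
-3/4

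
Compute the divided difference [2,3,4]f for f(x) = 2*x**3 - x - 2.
18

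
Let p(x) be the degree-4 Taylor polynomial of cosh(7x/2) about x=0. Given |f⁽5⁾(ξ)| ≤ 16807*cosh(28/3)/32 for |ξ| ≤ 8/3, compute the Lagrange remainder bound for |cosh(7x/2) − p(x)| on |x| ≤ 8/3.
2151296*cosh(28/3)/3645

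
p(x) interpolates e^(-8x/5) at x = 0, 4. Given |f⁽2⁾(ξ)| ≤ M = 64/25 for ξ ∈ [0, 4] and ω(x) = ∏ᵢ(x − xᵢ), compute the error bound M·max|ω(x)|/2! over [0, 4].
128/25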